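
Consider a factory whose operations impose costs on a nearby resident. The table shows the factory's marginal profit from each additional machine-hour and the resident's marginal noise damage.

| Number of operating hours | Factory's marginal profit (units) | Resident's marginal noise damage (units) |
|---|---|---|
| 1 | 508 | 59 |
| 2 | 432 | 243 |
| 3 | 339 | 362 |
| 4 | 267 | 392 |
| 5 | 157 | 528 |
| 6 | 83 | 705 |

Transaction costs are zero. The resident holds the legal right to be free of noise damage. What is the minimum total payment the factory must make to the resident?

Efficient level: marginal profit ≥ marginal noise damage through level 2, so k* = 2.
With the resident holding the right, the factory must at least compensate total damage at k*: 59 + 243 = 302.

302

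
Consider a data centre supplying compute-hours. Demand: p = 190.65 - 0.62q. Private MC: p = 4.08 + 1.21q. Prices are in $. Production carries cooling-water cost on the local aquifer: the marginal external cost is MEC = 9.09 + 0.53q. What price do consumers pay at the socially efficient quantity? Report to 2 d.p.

Social marginal cost = private MC + MEC = 13.17 + 1.74q.
Set SMC = demand: 13.17 + 1.74q = 190.65 - 0.62q → q* = 75.2034.
Consumer price on the demand curve at q*: 190.65 − 0.62×75.2034 = 144.0239.

P = $144.02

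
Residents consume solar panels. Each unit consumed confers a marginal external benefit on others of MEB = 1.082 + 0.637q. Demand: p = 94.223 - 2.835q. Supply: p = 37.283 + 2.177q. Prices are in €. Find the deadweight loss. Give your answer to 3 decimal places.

Market equilibrium (private): 37.283 + 2.177q = 94.223 - 2.835q → q_m = 11.3607.
Social marginal benefit = demand + MEB = 95.305 - 2.198q.
Set SMB = MC: 95.305 - 2.198q = 37.283 + 2.177q → q* = 13.2622.
Between q* and q_m the wedge SMB − MC runs linearly from 0 to MEB(q_m), so the loss is a triangle.
DWL = ½ × 1.9015 × 8.3188 = 7.9091.

DWL = €7.909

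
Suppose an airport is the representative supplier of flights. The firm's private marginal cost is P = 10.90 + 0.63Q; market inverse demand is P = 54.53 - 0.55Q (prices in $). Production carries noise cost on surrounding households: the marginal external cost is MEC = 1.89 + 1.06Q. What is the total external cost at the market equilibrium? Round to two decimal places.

Market equilibrium (private): 10.90 + 0.63Q = 54.53 - 0.55Q → Q_m = 36.9746.
Total external cost = ∫₀^{Q_m} (1.89 + 1.06Q) dQ = 1.89×36.9746 + ½×1.06×36.9746² = 794.4561.

$794.46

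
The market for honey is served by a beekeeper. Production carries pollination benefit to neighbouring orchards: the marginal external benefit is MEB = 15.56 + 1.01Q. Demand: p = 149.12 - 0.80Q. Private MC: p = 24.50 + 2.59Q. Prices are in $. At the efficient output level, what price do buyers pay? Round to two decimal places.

Social marginal cost = private MC − MEB = 8.94 + 1.58Q.
Set SMC = demand: 8.94 + 1.58Q = 149.12 - 0.80Q → Q* = 58.8992.
Consumer price on the demand curve at Q*: 149.12 − 0.80×58.8992 = 102.0006.

P = $102.00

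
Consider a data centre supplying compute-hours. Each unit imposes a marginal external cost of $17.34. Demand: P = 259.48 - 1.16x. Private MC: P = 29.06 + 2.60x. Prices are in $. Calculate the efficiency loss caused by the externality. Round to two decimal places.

Market equilibrium (private): 29.06 + 2.60x = 259.48 - 1.16x → x_m = 61.2819.
Social marginal cost = private MC + MEC = 46.40 + 2.60x.
Set SMC = demand: 46.40 + 2.60x = 259.48 - 1.16x → x* = 56.6702.
Between x* and x_m the wedge SMC − demand runs linearly from 0 to MEC(x_m), so the loss is a triangle.
DWL = ½ × 4.6117 × 17.3400 = 39.9834.

DWL = $39.98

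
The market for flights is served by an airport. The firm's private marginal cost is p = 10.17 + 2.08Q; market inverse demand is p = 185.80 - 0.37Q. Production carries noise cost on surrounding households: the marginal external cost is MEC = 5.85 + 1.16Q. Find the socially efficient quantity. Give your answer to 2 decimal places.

Q* = 47.03

Social marginal cost = private MC + MEC = 16.02 + 3.24Q.
Set SMC = demand: 16.02 + 3.24Q = 185.80 - 0.37Q → Q* = 47.0305.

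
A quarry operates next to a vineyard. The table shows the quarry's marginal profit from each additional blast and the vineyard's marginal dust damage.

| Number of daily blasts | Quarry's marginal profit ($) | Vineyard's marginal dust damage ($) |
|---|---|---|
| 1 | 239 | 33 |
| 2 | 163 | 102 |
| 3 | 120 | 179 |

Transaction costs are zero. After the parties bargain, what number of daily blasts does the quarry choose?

2

Bargaining reaches the level where marginal profit last exceeds marginal dust damage.
That holds through level 2 (163 ≥ 102) but not at 3 (120 < 179).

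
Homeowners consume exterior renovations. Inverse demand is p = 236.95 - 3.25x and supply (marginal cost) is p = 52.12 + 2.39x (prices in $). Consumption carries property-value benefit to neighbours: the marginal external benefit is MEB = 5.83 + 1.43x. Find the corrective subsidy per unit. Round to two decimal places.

subsidy = $70.59 per unit

Social marginal benefit = demand + MEB = 242.78 - 1.82x.
Set SMB = MC: 242.78 - 1.82x = 52.12 + 2.39x → x* = 45.2874.
The Pigouvian subsidy equals MEB at x*: 5.83 + 1.43×45.2874 = 70.5910.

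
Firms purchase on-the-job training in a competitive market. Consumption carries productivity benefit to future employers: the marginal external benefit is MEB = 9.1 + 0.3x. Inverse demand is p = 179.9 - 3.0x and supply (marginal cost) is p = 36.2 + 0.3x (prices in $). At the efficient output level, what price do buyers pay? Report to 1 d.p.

P = $27.1

Social marginal benefit = demand + MEB = 189.0 - 2.7x.
Set SMB = MC: 189.0 - 2.7x = 36.2 + 0.3x → x* = 50.9333.
Consumer price on the demand curve at x*: 179.9 − 3.0×50.9333 = 27.1001.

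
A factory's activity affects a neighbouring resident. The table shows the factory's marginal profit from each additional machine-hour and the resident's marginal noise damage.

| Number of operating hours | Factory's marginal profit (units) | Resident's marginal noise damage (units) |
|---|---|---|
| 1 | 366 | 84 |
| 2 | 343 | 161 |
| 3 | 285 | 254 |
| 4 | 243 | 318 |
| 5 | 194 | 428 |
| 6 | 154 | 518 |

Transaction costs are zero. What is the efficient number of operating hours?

3

Bargaining reaches the level where marginal profit last exceeds marginal noise damage.
That holds through level 3 (285 ≥ 254) but not at 4 (243 < 318).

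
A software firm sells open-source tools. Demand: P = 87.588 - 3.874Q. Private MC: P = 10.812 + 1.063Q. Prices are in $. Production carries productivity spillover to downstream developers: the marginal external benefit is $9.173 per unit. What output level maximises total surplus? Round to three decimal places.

Q* = 17.409

Social marginal cost = private MC − MEB = 1.639 + 1.063Q.
Set SMC = demand: 1.639 + 1.063Q = 87.588 - 3.874Q → Q* = 17.4092.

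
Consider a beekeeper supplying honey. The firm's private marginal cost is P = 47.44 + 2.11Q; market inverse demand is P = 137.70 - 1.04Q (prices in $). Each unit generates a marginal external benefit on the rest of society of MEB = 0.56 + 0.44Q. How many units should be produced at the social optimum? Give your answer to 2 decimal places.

Q* = 33.51

Social marginal cost = private MC − MEB = 46.88 + 1.67Q.
Set SMC = demand: 46.88 + 1.67Q = 137.70 - 1.04Q → Q* = 33.5129.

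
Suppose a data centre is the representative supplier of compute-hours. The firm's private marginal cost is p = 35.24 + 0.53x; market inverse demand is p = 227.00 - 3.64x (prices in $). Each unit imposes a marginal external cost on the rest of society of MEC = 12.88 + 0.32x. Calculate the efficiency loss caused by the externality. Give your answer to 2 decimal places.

DWL = $84.80

Market equilibrium (private): 35.24 + 0.53x = 227.00 - 3.64x → x_m = 45.9856.
Social marginal cost = private MC + MEC = 48.12 + 0.85x.
Set SMC = demand: 48.12 + 0.85x = 227.00 - 3.64x → x* = 39.8396.
The welfare-loss triangle has base |x_m − x*| and height MEC(x_m) (the vertical gap between SMC and demand is zero at x* and MEC at x_m).
DWL = ½ × 6.1460 × 27.5954 = 84.8007.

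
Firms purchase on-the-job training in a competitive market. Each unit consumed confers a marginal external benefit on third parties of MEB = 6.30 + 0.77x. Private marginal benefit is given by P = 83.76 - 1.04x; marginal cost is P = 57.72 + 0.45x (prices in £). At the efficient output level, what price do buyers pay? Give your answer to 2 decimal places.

Social marginal benefit = demand + MEB = 90.06 - 0.27x.
Set SMB = MC: 90.06 - 0.27x = 57.72 + 0.45x → x* = 44.9167.
Consumer price on the demand curve at x*: 83.76 − 1.04×44.9167 = 37.0466.

P = £37.05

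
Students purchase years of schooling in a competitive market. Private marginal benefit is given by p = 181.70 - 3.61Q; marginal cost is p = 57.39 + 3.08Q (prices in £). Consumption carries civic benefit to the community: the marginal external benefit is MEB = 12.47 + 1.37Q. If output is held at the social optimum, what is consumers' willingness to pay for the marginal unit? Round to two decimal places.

Social marginal benefit = demand + MEB = 194.17 - 2.24Q.
Set SMB = MC: 194.17 - 2.24Q = 57.39 + 3.08Q → Q* = 25.7105.
Consumer price on the demand curve at Q*: 181.70 − 3.61×25.7105 = 88.8851.

P = £88.89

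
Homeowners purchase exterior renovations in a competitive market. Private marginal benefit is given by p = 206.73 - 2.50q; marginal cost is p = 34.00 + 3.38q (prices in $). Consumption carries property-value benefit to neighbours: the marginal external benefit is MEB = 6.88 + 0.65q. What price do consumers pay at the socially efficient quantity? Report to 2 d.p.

P = $120.87

Social marginal benefit = demand + MEB = 213.61 - 1.85q.
Set SMB = MC: 213.61 - 1.85q = 34.00 + 3.38q → q* = 34.3423.
Consumer price on the demand curve at q*: 206.73 − 2.50×34.3423 = 120.8743.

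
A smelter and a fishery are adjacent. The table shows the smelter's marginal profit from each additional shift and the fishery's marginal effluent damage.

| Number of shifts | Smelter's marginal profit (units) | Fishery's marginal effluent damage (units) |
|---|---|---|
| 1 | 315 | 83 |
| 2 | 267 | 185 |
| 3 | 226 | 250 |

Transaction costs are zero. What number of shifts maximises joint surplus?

2

Bargaining reaches the level where marginal profit last exceeds marginal effluent damage.
That holds through level 2 (267 ≥ 185) but not at 3 (226 < 250).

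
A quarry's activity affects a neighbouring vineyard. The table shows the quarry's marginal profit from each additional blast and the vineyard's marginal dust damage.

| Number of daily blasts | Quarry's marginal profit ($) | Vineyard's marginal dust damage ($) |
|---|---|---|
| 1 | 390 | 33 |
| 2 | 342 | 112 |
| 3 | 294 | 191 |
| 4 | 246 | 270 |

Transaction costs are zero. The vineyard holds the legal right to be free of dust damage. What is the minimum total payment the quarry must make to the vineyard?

Efficient level: marginal profit ≥ marginal dust damage through level 3, so k* = 3.
With the vineyard holding the right, the quarry must at least compensate total damage at k*: 33 + 112 + 191 = 336.

$336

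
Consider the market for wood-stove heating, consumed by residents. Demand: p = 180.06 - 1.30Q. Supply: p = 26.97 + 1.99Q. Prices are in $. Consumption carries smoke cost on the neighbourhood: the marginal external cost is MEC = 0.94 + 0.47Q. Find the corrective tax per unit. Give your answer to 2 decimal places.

tax = $19.96 per unit

Social marginal benefit = demand − MEC = 179.12 - 1.77Q.
Set SMB = MC: 179.12 - 1.77Q = 26.97 + 1.99Q → Q* = 40.4654.
The Pigouvian tax equals MEC at Q*: 0.94 + 0.47×40.4654 = 19.9587.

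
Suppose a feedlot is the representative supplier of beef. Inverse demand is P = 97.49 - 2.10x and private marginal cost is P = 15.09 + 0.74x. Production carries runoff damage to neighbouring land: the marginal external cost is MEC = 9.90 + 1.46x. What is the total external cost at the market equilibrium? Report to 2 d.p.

901.77

Market equilibrium (private): 15.09 + 0.74x = 97.49 - 2.10x → x_m = 29.0141.
Total external cost = ∫₀^{x_m} (9.90 + 1.46x) dx = 9.90×29.0141 + ½×1.46×29.0141² = 901.7667.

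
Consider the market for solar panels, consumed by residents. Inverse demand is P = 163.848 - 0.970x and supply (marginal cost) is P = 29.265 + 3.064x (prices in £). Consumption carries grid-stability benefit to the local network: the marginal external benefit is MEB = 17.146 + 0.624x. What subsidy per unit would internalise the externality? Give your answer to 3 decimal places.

subsidy = £44.911 per unit

Social marginal benefit = demand + MEB = 180.994 - 0.346x.
Set SMB = MC: 180.994 - 0.346x = 29.265 + 3.064x → x* = 44.4953.
The Pigouvian subsidy equals MEB at x*: 17.146 + 0.624×44.4953 = 44.9111.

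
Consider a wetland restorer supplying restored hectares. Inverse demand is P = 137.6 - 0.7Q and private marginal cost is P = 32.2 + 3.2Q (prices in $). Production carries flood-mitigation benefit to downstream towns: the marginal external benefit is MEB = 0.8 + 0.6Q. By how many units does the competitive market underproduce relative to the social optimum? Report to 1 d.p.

5.2 units

Market equilibrium (private): 32.2 + 3.2Q = 137.6 - 0.7Q → Q_m = 27.0256.
Social marginal cost = private MC − MEB = 31.4 + 2.6Q.
Set SMC = demand: 31.4 + 2.6Q = 137.6 - 0.7Q → Q* = 32.1818.
Gap = |27.0256 − 32.1818| = 5.1562.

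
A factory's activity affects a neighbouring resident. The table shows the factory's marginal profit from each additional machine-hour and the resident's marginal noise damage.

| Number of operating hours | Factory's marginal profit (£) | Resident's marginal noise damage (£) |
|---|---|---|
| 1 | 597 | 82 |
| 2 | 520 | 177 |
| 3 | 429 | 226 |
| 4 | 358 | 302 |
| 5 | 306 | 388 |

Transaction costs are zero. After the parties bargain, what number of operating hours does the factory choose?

Bargaining reaches the level where marginal profit last exceeds marginal noise damage.
That holds through level 4 (358 ≥ 302) but not at 5 (306 < 388).

4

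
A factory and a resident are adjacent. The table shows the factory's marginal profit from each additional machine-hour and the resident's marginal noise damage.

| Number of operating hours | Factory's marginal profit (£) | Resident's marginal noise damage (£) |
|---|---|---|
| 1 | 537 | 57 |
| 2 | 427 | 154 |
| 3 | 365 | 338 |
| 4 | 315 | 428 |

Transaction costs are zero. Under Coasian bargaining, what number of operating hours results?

3

Bargaining reaches the level where marginal profit last exceeds marginal noise damage.
That holds through level 3 (365 ≥ 338) but not at 4 (315 < 428).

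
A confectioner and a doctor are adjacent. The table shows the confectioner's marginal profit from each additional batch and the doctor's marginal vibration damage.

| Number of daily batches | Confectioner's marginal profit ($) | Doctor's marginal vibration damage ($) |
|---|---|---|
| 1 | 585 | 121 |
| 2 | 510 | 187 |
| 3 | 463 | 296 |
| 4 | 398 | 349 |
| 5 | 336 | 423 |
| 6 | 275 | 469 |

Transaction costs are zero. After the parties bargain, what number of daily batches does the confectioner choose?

Bargaining reaches the level where marginal profit last exceeds marginal vibration damage.
That holds through level 4 (398 ≥ 349) but not at 5 (336 < 423).

4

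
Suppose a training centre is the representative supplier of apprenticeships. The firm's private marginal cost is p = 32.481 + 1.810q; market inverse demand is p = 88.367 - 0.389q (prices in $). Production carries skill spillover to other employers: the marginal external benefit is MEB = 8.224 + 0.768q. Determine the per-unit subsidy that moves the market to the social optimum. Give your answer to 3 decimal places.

subsidy = $42.631 per unit

Social marginal cost = private MC − MEB = 24.257 + 1.042q.
Set SMC = demand: 24.257 + 1.042q = 88.367 - 0.389q → q* = 44.8008.
The Pigouvian subsidy equals MEB at q*: 8.224 + 0.768×44.8008 = 42.6310.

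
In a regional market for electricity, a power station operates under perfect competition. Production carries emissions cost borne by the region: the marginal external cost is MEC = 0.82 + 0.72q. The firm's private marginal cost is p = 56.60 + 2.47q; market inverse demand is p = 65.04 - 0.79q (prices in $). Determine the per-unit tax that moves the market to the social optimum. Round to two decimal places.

Social marginal cost = private MC + MEC = 57.42 + 3.19q.
Set SMC = demand: 57.42 + 3.19q = 65.04 - 0.79q → q* = 1.9146.
The Pigouvian tax equals MEC at q*: 0.82 + 0.72×1.9146 = 2.1985.

tax = $2.20 per unit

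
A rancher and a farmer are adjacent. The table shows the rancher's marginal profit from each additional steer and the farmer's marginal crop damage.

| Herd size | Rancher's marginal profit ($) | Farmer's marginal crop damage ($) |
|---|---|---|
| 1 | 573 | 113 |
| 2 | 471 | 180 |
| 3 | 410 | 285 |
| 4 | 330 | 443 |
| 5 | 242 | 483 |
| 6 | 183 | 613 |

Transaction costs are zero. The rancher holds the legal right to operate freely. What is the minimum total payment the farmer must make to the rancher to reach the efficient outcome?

$755

Left alone the rancher would choose level 6 (marginal profit stays positive).
Efficient level: k* = 3 (marginal profit ≥ marginal crop damage through 3).
The farmer must at least cover the rancher's forgone profit from cutting 6→3: 330 + 242 + 183 = 755.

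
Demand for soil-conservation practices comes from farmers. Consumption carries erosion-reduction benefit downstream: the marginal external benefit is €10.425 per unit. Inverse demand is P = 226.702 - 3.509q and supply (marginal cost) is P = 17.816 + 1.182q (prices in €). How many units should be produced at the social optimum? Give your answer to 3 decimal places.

q* = 46.751

Social marginal benefit = demand + MEB = 237.127 - 3.509q.
Set SMB = MC: 237.127 - 3.509q = 17.816 + 1.182q → q* = 46.7514.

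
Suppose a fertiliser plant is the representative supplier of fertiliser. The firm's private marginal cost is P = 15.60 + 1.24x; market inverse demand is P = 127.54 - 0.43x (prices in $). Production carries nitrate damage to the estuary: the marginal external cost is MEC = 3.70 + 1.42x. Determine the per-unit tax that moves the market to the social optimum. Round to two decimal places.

Social marginal cost = private MC + MEC = 19.30 + 2.66x.
Set SMC = demand: 19.30 + 2.66x = 127.54 - 0.43x → x* = 35.0291.
The Pigouvian tax equals MEC at x*: 3.70 + 1.42×35.0291 = 53.4413.

tax = $53.44 per unit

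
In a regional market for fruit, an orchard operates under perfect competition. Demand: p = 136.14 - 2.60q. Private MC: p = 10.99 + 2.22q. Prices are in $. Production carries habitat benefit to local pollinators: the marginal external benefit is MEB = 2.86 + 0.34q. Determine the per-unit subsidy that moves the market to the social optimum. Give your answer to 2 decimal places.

subsidy = $12.58 per unit

Social marginal cost = private MC − MEB = 8.13 + 1.88q.
Set SMC = demand: 8.13 + 1.88q = 136.14 - 2.60q → q* = 28.5737.
The Pigouvian subsidy equals MEB at q*: 2.86 + 0.34×28.5737 = 12.5751.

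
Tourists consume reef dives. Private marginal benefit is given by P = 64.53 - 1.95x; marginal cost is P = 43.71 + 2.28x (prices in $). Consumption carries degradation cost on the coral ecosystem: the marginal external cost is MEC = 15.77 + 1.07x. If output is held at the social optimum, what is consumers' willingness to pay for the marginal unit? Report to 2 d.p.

Social marginal benefit = demand − MEC = 48.76 - 3.02x.
Set SMB = MC: 48.76 - 3.02x = 43.71 + 2.28x → x* = 0.9528.
Consumer price on the demand curve at x*: 64.53 − 1.95×0.9528 = 62.6720.

P = $62.67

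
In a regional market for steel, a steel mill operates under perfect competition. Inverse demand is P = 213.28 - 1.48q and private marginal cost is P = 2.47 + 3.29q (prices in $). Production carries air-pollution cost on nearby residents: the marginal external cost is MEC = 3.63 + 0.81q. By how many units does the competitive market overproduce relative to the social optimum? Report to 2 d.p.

7.07 units

Market equilibrium (private): 2.47 + 3.29q = 213.28 - 1.48q → q_m = 44.1950.
Social marginal cost = private MC + MEC = 6.10 + 4.10q.
Set SMC = demand: 6.10 + 4.10q = 213.28 - 1.48q → q* = 37.1290.
Gap = |44.1950 − 37.1290| = 7.0660.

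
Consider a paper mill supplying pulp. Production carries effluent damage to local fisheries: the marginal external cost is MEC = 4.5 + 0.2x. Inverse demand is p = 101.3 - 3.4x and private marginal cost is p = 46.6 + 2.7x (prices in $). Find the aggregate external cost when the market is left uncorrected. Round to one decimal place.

Market equilibrium (private): 46.6 + 2.7x = 101.3 - 3.4x → x_m = 8.9672.
Total external cost = ∫₀^{x_m} (4.5 + 0.2x) dx = 4.5×8.9672 + ½×0.2×8.9672² = 48.3935.

$48.4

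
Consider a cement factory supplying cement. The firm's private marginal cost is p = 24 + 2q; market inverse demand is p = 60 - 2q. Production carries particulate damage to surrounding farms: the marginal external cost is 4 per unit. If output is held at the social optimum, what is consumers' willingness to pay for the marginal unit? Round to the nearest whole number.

P = 44

Social marginal cost = private MC + MEC = 28 + 2q.
Set SMC = demand: 28 + 2q = 60 - 2q → q* = 8.0000.
Consumer price on the demand curve at q*: 60 − 2×8.0000 = 44.0000.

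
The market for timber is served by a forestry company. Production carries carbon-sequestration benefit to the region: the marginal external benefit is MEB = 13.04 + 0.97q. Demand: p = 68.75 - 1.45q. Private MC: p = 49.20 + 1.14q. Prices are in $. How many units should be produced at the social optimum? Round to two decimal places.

Social marginal cost = private MC − MEB = 36.16 + 0.17q.
Set SMC = demand: 36.16 + 0.17q = 68.75 - 1.45q → q* = 20.1173.

q* = 20.12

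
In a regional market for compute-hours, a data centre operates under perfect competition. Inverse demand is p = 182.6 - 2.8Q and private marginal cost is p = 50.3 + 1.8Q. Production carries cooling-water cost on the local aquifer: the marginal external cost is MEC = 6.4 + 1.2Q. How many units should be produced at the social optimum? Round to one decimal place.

Social marginal cost = private MC + MEC = 56.7 + 3.0Q.
Set SMC = demand: 56.7 + 3.0Q = 182.6 - 2.8Q → Q* = 21.7069.

Q* = 21.7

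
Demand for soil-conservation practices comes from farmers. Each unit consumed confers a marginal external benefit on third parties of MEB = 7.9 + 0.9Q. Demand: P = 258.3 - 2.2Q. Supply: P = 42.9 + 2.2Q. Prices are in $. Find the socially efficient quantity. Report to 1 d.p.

Social marginal benefit = demand + MEB = 266.2 - 1.3Q.
Set SMB = MC: 266.2 - 1.3Q = 42.9 + 2.2Q → Q* = 63.8000.

Q* = 63.8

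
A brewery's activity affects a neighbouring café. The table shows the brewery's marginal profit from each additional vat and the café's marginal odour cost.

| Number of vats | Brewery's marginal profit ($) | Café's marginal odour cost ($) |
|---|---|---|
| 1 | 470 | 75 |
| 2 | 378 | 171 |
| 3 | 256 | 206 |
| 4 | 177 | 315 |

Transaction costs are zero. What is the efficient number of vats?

3

Bargaining reaches the level where marginal profit last exceeds marginal odour cost.
That holds through level 3 (256 ≥ 206) but not at 4 (177 < 315).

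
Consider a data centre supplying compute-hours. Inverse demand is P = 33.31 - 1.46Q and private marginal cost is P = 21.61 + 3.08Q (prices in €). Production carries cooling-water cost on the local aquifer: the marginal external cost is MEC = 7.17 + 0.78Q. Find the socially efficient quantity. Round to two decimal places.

Social marginal cost = private MC + MEC = 28.78 + 3.86Q.
Set SMC = demand: 28.78 + 3.86Q = 33.31 - 1.46Q → Q* = 0.8515.

Q* = 0.85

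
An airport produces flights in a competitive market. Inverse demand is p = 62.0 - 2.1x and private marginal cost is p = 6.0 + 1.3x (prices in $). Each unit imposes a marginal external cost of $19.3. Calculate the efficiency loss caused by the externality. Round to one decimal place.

DWL = $54.8

Market equilibrium (private): 6.0 + 1.3x = 62.0 - 2.1x → x_m = 16.4706.
Social marginal cost = private MC + MEC = 25.3 + 1.3x.
Set SMC = demand: 25.3 + 1.3x = 62.0 - 2.1x → x* = 10.7941.
Height of the DWL triangle at x_m is SMC(x_m) − demand(x_m) = MEC(x_m) = 19.3000.
DWL = ½ × 5.6765 × 19.3000 = 54.7782.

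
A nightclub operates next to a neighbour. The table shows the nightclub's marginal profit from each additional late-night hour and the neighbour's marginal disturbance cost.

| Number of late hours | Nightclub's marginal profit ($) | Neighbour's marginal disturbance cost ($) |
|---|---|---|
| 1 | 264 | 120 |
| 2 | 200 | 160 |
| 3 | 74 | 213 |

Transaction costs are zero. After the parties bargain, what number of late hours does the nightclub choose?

Bargaining reaches the level where marginal profit last exceeds marginal disturbance cost.
That holds through level 2 (200 ≥ 160) but not at 3 (74 < 213).

2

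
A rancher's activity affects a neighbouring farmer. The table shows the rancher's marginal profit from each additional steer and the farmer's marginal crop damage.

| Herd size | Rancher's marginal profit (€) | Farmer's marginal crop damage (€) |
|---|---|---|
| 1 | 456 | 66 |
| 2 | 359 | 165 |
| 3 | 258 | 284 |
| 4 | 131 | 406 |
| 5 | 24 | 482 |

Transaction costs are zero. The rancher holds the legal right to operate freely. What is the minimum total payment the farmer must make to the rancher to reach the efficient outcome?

Left alone the rancher would choose level 5 (marginal profit stays positive).
Efficient level: k* = 2 (marginal profit ≥ marginal crop damage through 2).
The farmer must at least cover the rancher's forgone profit from cutting 5→2: 258 + 131 + 24 = 413.

€413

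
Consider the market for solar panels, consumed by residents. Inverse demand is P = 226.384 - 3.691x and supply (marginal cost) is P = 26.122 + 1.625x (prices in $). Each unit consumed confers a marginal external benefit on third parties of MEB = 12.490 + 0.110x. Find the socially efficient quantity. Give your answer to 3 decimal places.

Social marginal benefit = demand + MEB = 238.874 - 3.581x.
Set SMB = MC: 238.874 - 3.581x = 26.122 + 1.625x → x* = 40.8667.

x* = 40.867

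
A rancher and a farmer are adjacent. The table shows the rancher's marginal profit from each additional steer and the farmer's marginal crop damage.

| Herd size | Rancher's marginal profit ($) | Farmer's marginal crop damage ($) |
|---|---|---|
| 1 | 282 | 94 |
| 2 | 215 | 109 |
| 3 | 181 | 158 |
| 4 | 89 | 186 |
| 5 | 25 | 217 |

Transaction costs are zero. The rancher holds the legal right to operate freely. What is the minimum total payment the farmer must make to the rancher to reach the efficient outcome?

$114

Left alone the rancher would choose level 5 (marginal profit stays positive).
Efficient level: k* = 3 (marginal profit ≥ marginal crop damage through 3).
The farmer must at least cover the rancher's forgone profit from cutting 5→3: 89 + 25 = 114.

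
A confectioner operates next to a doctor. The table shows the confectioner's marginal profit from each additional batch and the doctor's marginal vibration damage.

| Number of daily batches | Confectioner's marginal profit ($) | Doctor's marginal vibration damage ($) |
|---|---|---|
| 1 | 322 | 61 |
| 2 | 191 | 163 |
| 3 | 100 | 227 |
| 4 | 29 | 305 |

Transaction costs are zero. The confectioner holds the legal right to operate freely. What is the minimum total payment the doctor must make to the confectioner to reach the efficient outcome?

$129

Left alone the confectioner would choose level 4 (marginal profit stays positive).
Efficient level: k* = 2 (marginal profit ≥ marginal vibration damage through 2).
The doctor must at least cover the confectioner's forgone profit from cutting 4→2: 100 + 29 = 129.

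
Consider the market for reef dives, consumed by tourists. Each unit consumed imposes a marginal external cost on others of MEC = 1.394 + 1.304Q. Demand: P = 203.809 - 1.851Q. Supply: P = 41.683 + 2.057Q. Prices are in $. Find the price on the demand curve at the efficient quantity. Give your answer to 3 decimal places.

Social marginal benefit = demand − MEC = 202.415 - 3.155Q.
Set SMB = MC: 202.415 - 3.155Q = 41.683 + 2.057Q → Q* = 30.8388.
Consumer price on the demand curve at Q*: 203.809 − 1.851×30.8388 = 146.7264.

P = $146.726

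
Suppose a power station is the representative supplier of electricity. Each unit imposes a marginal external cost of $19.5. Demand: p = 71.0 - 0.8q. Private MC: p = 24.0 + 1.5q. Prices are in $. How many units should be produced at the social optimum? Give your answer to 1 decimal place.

q* = 12.0

Social marginal cost = private MC + MEC = 43.5 + 1.5q.
Set SMC = demand: 43.5 + 1.5q = 71.0 - 0.8q → q* = 11.9565.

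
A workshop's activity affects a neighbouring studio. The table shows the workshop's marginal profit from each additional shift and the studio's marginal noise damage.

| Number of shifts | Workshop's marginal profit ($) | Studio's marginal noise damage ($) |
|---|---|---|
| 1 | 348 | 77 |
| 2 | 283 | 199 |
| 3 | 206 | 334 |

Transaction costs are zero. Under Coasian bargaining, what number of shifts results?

2

Bargaining reaches the level where marginal profit last exceeds marginal noise damage.
That holds through level 2 (283 ≥ 199) but not at 3 (206 < 334).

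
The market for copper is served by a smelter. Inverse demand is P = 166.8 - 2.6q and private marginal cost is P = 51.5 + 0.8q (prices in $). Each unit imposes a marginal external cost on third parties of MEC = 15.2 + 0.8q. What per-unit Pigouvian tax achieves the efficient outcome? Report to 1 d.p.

Social marginal cost = private MC + MEC = 66.7 + 1.6q.
Set SMC = demand: 66.7 + 1.6q = 166.8 - 2.6q → q* = 23.8333.
The Pigouvian tax equals MEC at q*: 15.2 + 0.8×23.8333 = 34.2666.

tax = $34.3 per unit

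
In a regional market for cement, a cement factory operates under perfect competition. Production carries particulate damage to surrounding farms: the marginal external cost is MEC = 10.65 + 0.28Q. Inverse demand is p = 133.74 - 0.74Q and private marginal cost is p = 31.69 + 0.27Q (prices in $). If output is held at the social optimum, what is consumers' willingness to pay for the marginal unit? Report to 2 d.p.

Social marginal cost = private MC + MEC = 42.34 + 0.55Q.
Set SMC = demand: 42.34 + 0.55Q = 133.74 - 0.74Q → Q* = 70.8527.
Consumer price on the demand curve at Q*: 133.74 − 0.74×70.8527 = 81.3090.

P = $81.31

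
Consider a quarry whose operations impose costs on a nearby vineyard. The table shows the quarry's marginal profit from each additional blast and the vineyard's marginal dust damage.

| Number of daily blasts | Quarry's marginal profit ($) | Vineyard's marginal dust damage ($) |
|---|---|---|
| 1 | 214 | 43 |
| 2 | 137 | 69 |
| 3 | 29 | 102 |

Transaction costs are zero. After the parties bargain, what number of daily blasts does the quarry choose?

2

Bargaining reaches the level where marginal profit last exceeds marginal dust damage.
That holds through level 2 (137 ≥ 69) but not at 3 (29 < 102).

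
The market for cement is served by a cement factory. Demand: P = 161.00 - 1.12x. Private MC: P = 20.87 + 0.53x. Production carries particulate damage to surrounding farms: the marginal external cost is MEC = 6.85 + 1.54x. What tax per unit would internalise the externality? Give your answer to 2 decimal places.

Social marginal cost = private MC + MEC = 27.72 + 2.07x.
Set SMC = demand: 27.72 + 2.07x = 161.00 - 1.12x → x* = 41.7806.
The Pigouvian tax equals MEC at x*: 6.85 + 1.54×41.7806 = 71.1921.

tax = 71.19 per unit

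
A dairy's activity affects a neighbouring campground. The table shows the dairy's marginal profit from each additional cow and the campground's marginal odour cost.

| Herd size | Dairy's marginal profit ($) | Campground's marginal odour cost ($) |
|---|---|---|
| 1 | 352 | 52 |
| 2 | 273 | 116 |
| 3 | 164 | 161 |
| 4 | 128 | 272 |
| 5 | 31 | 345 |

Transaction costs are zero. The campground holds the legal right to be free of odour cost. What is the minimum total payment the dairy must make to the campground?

Efficient level: marginal profit ≥ marginal odour cost through level 3, so k* = 3.
With the campground holding the right, the dairy must at least compensate total damage at k*: 52 + 116 + 161 = 329.

$329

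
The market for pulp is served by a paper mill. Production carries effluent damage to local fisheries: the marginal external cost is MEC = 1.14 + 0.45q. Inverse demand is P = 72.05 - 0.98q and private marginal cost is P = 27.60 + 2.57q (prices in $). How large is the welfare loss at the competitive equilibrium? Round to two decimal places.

Market equilibrium (private): 27.60 + 2.57q = 72.05 - 0.98q → q_m = 12.5211.
Social marginal cost = private MC + MEC = 28.74 + 3.02q.
Set SMC = demand: 28.74 + 3.02q = 72.05 - 0.98q → q* = 10.8275.
Between q* and q_m the wedge SMC − demand runs linearly from 0 to MEC(q_m), so the loss is a triangle.
DWL = ½ × 1.6936 × 6.7745 = 5.7366.

DWL = $5.74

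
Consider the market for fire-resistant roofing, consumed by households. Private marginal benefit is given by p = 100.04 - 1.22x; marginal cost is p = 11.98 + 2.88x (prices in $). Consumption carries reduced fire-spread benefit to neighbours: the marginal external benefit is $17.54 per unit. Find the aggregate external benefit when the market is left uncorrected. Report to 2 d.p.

$376.72

Market equilibrium (private): 11.98 + 2.88x = 100.04 - 1.22x → x_m = 21.4780.
Total external benefit = MEB × x_m = 17.54 × 21.4780 = 376.7241.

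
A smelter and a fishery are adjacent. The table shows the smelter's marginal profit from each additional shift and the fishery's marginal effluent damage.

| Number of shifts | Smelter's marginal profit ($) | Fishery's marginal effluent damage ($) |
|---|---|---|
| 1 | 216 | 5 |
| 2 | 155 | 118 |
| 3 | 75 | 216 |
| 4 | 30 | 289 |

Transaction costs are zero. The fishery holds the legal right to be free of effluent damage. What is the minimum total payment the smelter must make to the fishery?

Efficient level: marginal profit ≥ marginal effluent damage through level 2, so k* = 2.
With the fishery holding the right, the smelter must at least compensate total damage at k*: 5 + 118 = 123.

$123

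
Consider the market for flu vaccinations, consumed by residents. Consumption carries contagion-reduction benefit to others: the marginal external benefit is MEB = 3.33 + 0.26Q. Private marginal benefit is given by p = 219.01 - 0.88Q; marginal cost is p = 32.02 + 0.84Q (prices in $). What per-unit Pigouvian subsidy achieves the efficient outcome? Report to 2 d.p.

Social marginal benefit = demand + MEB = 222.34 - 0.62Q.
Set SMB = MC: 222.34 - 0.62Q = 32.02 + 0.84Q → Q* = 130.3562.
The Pigouvian subsidy equals MEB at Q*: 3.33 + 0.26×130.3562 = 37.2226.

subsidy = $37.22 per unit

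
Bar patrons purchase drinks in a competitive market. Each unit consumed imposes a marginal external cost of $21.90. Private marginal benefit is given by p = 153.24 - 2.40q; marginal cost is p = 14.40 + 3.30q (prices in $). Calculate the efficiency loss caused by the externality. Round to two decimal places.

DWL = $42.07

Market equilibrium (private): 14.40 + 3.30q = 153.24 - 2.40q → q_m = 24.3579.
Social marginal benefit = demand − MEC = 131.34 - 2.40q.
Set SMB = MC: 131.34 - 2.40q = 14.40 + 3.30q → q* = 20.5158.
Between q* and q_m the wedge MC − SMB runs linearly from 0 to MEC(q_m), so the loss is a triangle.
DWL = ½ × 3.8421 × 21.9000 = 42.0710.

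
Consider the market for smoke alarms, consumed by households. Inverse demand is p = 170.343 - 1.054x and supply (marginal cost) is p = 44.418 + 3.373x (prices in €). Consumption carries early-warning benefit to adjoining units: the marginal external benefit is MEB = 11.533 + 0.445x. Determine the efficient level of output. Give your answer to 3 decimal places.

Social marginal benefit = demand + MEB = 181.876 - 0.609x.
Set SMB = MC: 181.876 - 0.609x = 44.418 + 3.373x → x* = 34.5198.

x* = 34.520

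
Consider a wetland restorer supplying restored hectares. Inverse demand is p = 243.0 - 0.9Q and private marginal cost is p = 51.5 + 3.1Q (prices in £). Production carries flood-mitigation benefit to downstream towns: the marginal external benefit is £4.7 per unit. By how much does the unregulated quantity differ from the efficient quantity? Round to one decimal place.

Market equilibrium (private): 51.5 + 3.1Q = 243.0 - 0.9Q → Q_m = 47.8750.
Social marginal cost = private MC − MEB = 46.8 + 3.1Q.
Set SMC = demand: 46.8 + 3.1Q = 243.0 - 0.9Q → Q* = 49.0500.
Gap = |47.8750 − 49.0500| = 1.1750.

1.2 units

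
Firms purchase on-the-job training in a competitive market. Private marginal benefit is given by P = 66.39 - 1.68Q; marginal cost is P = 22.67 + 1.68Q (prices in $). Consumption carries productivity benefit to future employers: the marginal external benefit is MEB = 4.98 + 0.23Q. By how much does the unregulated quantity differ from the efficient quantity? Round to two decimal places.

Market equilibrium (private): 22.67 + 1.68Q = 66.39 - 1.68Q → Q_m = 13.0119.
Social marginal benefit = demand + MEB = 71.37 - 1.45Q.
Set SMB = MC: 71.37 - 1.45Q = 22.67 + 1.68Q → Q* = 15.5591.
Gap = |13.0119 − 15.5591| = 2.5472.

2.55 units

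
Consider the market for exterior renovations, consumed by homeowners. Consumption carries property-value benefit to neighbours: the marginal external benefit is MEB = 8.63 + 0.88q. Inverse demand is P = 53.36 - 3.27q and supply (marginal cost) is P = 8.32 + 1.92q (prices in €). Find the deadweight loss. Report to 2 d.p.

DWL = €30.70

Market equilibrium (private): 8.32 + 1.92q = 53.36 - 3.27q → q_m = 8.6782.
Social marginal benefit = demand + MEB = 61.99 - 2.39q.
Set SMB = MC: 61.99 - 2.39q = 8.32 + 1.92q → q* = 12.4524.
The loss is the area between SMB and MC from q* to q_m; with linear curves that's a triangle of height MEB(q_m).
DWL = ½ × 3.7742 × 16.2668 = 30.6971.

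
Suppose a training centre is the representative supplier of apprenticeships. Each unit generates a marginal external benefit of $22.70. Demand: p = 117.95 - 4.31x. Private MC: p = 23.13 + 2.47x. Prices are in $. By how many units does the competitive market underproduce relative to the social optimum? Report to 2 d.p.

Market equilibrium (private): 23.13 + 2.47x = 117.95 - 4.31x → x_m = 13.9853.
Social marginal cost = private MC − MEB = 0.43 + 2.47x.
Set SMC = demand: 0.43 + 2.47x = 117.95 - 4.31x → x* = 17.3333.
Gap = |13.9853 − 17.3333| = 3.3480.

3.35 units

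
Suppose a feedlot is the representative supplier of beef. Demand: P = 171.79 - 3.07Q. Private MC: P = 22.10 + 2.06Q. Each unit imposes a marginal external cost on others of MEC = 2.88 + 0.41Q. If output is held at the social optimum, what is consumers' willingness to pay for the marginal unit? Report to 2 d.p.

Social marginal cost = private MC + MEC = 24.98 + 2.47Q.
Set SMC = demand: 24.98 + 2.47Q = 171.79 - 3.07Q → Q* = 26.5000.
Consumer price on the demand curve at Q*: 171.79 − 3.07×26.5000 = 90.4350.

P = 90.44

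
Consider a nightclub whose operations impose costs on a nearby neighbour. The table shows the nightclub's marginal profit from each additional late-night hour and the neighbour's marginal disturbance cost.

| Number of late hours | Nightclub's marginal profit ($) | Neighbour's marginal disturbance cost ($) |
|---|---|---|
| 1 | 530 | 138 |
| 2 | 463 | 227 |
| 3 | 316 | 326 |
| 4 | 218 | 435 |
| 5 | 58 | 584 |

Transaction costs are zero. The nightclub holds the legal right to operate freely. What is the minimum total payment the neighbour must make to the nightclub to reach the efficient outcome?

Left alone the nightclub would choose level 5 (marginal profit stays positive).
Efficient level: k* = 2 (marginal profit ≥ marginal disturbance cost through 2).
The neighbour must at least cover the nightclub's forgone profit from cutting 5→2: 316 + 218 + 58 = 592.

$592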